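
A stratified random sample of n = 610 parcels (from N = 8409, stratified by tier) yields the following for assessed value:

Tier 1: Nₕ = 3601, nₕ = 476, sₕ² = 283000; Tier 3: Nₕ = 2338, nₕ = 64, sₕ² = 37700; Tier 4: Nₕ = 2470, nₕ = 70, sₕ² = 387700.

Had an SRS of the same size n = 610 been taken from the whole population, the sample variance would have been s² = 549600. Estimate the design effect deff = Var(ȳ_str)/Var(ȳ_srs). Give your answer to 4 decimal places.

Var(ȳ_str) = Σ Wₕ²(1−fₕ)sₕ²/nₕ with Wₕ = Nₕ/8409:
  Tier 1: (3601/8409)²·(1−476/3601)·283000/476 = 94.615856
  Tier 3: (2338/8409)²·(1−64/2338)·37700/64 = 44.2902
  Tier 4: (2470/8409)²·(1−70/2470)·387700/70 = 464.31985
  → Var(ȳ_str) = 603.22591.
Var(ȳ_srs) = (1 − 610/8409)·549600/610 = 835.62506.
deff = 603.22591 / 835.62506 = 0.7219.

0.7219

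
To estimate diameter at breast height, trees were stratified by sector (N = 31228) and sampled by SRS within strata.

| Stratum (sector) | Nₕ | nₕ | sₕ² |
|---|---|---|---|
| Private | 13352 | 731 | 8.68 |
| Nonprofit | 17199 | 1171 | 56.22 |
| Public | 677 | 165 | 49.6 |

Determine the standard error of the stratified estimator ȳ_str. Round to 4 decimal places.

0.1254

Var(ȳ_str) = Σₕ Wₕ²(1 − fₕ)sₕ²/nₕ with Wₕ = Nₕ/N, N = 31228.
Private: Wₕ = 0.42756501; term = 0.42756501²·(1 − 0.05474835)·8.68/731 = 0.0020518901.
Nonprofit: Wₕ = 0.55075573; term = 0.55075573²·(1 − 0.06808535)·56.22/1171 = 0.013571509.
Public: Wₕ = 0.02167926; term = 0.02167926²·(1 − 0.24372230)·49.6/165 = 1.068484 × 10^-4.
Sum = 0.015730248.
SE = √(0.015730248) = 0.1254.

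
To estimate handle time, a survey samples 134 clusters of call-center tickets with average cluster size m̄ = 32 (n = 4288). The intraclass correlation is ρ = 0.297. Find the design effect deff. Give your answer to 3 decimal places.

deff = 1 + (32 − 1)·0.297 = 1 + 9.207 = 10.207.

10.207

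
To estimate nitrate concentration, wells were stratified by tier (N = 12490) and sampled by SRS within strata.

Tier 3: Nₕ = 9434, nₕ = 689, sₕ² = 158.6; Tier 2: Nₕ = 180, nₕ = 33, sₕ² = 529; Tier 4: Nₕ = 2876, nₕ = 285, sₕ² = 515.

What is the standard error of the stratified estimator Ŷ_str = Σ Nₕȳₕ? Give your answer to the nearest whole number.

Var(Ŷ_str) = Σₕ Nₕ²(1 − fₕ)sₕ²/nₕ.
Tier 3: 9434²·(1 − 689/9434)·158.6/689 = 1.8990642 × 10^7.
Tier 2: 180²·(1 − 33/180)·529/33 = 424161.82.
Tier 4: 2876²·(1 − 285/2876)·515/285 = 1.3465382 × 10^7.
Sum = 3.2880186 × 10^7.
SE = √(3.2880186 × 10^7) = 5734.

5734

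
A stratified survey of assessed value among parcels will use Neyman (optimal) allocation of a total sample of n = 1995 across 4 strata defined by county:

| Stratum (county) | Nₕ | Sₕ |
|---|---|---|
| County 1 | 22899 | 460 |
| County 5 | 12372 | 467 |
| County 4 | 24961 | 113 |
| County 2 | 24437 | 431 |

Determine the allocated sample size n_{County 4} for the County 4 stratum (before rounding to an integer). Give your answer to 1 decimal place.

Neyman allocation: nₕ = n·NₕSₕ / Σⱼ NⱼSⱼ.
Σ NⱼSⱼ = 22899·460 + 12372·467 + 24961·113 + 24437·431 = 2.9664204 × 10^7.
n_{County 4} = 1995·24961·113 / (2.9664204 × 10^7) = 189.7.

189.7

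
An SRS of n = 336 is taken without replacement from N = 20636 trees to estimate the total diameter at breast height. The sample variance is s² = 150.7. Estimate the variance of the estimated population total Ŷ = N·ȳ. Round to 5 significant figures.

Var(Ŷ) = N²·Var(ȳ) = N²·(1 − n/N)·s²/n.
f = 336/20636 = 0.01628223; Var(ȳ) = 0.98371777·150.7/336 = 0.44120913.
Var(Ŷ) = 20636² · 0.44120913 = 1.8788648 × 10^8.

1.8789 × 10^8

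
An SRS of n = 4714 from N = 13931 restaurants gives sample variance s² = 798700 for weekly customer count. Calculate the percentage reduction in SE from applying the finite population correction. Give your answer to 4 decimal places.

18.6601

f = n/N = 4714/13931 = 0.33838203.
SE_no-fpc = √(s²/n) = 13.016585; SE_fpc = √((1−f)s²/n) = 10.587677.
Ratio = √(1−f) = 0.81339903. Reduction = 100·(1 − 0.81339903) = 18.6601%.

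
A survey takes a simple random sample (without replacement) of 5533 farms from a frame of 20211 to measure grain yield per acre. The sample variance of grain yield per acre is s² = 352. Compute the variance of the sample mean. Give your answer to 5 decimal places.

0.04620

Under SRS without replacement, Var(ȳ) = (1 − f)·s²/n with f = n/N = 5533/20211 = 0.27376181.
Var(ȳ) = (1 − 0.27376181)·352/5533 = 0.72623819·0.06361829 = 0.046202032.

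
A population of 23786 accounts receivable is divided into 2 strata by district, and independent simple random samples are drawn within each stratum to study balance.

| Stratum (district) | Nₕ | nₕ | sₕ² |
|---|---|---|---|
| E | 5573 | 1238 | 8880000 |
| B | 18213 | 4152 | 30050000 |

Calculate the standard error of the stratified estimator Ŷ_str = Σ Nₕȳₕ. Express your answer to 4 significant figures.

Var(Ŷ_str) = Σₕ Nₕ²(1 − fₕ)sₕ²/nₕ.
E: 5573²·(1 − 1238/5573)·8880000/1238 = 1.7328879 × 10^11.
B: 18213²·(1 − 4152/18213)·30050000/4152 = 1.8534669 × 10^12.
Sum = 2.0267557 × 10^12.
SE = √(2.0267557 × 10^12) = 1.424 × 10^6.

1.424 × 10^6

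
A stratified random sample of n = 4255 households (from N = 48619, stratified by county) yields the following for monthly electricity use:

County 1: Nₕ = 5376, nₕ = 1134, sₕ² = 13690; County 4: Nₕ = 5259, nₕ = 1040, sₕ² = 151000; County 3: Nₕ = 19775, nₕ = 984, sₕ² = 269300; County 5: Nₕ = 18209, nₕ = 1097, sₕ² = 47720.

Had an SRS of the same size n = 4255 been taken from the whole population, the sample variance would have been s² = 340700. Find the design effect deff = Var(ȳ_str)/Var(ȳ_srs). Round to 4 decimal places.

Var(ȳ_str) = Σ Wₕ²(1−fₕ)sₕ²/nₕ with Wₕ = Nₕ/48619:
  County 1: (5376/48619)²·(1−1134/5376)·13690/1134 = 0.11646844
  County 4: (5259/48619)²·(1−1040/5259)·151000/1040 = 1.3628381
  County 3: (19775/48619)²·(1−984/19775)·269300/984 = 43.022495
  County 5: (18209/48619)²·(1−1097/18209)·47720/1097 = 5.7341445
  → Var(ȳ_str) = 50.235946.
Var(ȳ_srs) = (1 − 4255/48619)·340700/4255 = 73.062957.
deff = 50.235946 / 73.062957 = 0.6876.

0.6876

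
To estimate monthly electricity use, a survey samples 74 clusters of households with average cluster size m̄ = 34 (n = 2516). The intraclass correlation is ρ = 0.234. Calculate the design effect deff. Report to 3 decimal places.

8.722

deff = 1 + (34 − 1)·0.234 = 1 + 7.722 = 8.722.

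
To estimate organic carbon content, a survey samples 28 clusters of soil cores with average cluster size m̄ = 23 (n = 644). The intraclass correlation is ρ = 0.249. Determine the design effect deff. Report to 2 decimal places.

6.48

deff = 1 + (23 − 1)·0.249 = 1 + 5.478 = 6.478.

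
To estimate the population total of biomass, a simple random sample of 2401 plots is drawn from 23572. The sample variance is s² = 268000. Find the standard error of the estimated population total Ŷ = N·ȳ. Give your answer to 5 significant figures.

236020

Var(Ŷ) = N²·Var(ȳ) = N²·(1 − n/N)·s²/n.
f = 2401/23572 = 0.10185814; Var(ȳ) = 0.89814186·268000/2401 = 100.25074.
Var(Ŷ) = 23572² · 100.25074 = 5.5703239 × 10^10.
SE(Ŷ) = √(5.5703239 × 10^10) = 236020.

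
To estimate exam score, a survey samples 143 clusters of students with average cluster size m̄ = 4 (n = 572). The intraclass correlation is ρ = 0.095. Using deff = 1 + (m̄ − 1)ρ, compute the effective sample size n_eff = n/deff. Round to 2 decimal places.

445.14

deff = 1 + (4 − 1)·0.095 = 1 + 0.285 = 1.285.
n_eff = 572 / 1.285 = 445.14.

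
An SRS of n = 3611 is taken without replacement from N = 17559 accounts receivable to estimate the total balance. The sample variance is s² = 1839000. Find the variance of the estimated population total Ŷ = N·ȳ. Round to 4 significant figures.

Var(Ŷ) = N²·Var(ȳ) = N²·(1 − n/N)·s²/n.
f = 3611/17559 = 0.20564952; Var(ȳ) = 0.79435048·1839000/3611 = 404.54459.
Var(Ŷ) = 17559² · 404.54459 = 1.2472857 × 10^11.

1.247 × 10^11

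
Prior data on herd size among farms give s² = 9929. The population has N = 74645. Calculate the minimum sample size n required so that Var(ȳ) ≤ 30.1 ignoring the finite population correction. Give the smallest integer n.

Without fpc, n₀ = s²/D = 9929/30.1 = 329.8671.
Rounding up, n = 330.

330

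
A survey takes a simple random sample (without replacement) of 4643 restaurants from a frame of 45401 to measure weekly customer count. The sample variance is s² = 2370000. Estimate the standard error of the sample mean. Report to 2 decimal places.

21.41

Under SRS without replacement, Var(ȳ) = (1 − f)·s²/n with f = n/N = 4643/45401 = 0.10226647.
Var(ȳ) = (1 − 0.10226647)·2370000/4643 = 0.89773353·510.44583 = 458.24434.
SE(ȳ) = √(458.24434) = 21.41.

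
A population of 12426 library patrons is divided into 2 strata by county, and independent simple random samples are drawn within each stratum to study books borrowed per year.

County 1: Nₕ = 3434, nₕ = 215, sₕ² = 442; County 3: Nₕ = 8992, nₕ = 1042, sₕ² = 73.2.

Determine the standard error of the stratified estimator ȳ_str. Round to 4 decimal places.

Var(ȳ_str) = Σₕ Wₕ²(1 − fₕ)sₕ²/nₕ with Wₕ = Nₕ/N, N = 12426.
County 1: Wₕ = 0.27635603; term = 0.27635603²·(1 − 0.06260920)·442/215 = 0.14717782.
County 3: Wₕ = 0.72364397; term = 0.72364397²·(1 − 0.11588078)·73.2/1042 = 0.03252401.
Sum = 0.17970183.
SE = √(0.17970183) = 0.4239.

0.4239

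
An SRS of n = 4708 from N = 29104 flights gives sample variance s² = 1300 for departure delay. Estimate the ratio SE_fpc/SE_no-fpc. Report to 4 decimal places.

f = n/N = 4708/29104 = 0.16176471.
SE_no-fpc = √(s²/n) = 0.52547668; SE_fpc = √((1−f)s²/n) = 0.48110118.
Ratio = √(1−f) = 0.91555191.

0.9156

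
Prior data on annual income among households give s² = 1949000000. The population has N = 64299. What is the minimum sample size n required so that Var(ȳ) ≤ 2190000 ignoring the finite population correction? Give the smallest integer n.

Without fpc, n₀ = s²/D = 1949000000/2190000 = 889.9543.
Rounding up, n = 890.

890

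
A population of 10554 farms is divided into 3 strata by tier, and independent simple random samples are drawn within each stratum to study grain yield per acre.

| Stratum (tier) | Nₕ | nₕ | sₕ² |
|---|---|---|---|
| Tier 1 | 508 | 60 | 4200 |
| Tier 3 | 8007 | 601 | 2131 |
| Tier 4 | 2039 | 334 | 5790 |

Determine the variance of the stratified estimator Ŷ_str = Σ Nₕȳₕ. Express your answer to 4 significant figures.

Var(Ŷ_str) = Σₕ Nₕ²(1 − fₕ)sₕ²/nₕ.
Tier 1: 508²·(1 − 60/508)·4200/60 = 1.593088 × 10^7.
Tier 3: 8007²·(1 − 601/8007)·2131/601 = 2.1026283 × 10^8.
Tier 4: 2039²·(1 − 334/2039)·5790/334 = 6.0266186 × 10^7.
Sum = 2.864599 × 10^8.

2.865 × 10^8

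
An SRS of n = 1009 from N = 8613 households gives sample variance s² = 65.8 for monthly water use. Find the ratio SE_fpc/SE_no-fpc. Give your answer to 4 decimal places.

0.9396

f = n/N = 1009/8613 = 0.11714850.
SE_no-fpc = √(s²/n) = 0.25536852; SE_fpc = √((1−f)s²/n) = 0.23994472.
Ratio = √(1−f) = 0.93960178.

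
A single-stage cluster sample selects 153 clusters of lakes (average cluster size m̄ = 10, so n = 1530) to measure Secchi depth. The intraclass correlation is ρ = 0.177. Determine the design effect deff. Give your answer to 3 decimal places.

deff = 1 + (10 − 1)·0.177 = 1 + 1.593 = 2.593.

2.593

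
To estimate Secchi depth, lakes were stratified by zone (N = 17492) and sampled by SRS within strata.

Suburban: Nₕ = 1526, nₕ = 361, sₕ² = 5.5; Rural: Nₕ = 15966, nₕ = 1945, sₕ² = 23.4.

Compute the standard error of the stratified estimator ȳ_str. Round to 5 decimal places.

0.09429

Var(ȳ_str) = Σₕ Wₕ²(1 − fₕ)sₕ²/nₕ with Wₕ = Nₕ/N, N = 17492.
Suburban: Wₕ = 0.08723988; term = 0.08723988²·(1 − 0.23656619)·5.5/361 = 8.8523181 × 10^-5.
Rural: Wₕ = 0.91276012; term = 0.91276012²·(1 − 0.12182137)·23.4/1945 = 0.0088022242.
Sum = 0.0088907474.
SE = √(0.0088907474) = 0.09429.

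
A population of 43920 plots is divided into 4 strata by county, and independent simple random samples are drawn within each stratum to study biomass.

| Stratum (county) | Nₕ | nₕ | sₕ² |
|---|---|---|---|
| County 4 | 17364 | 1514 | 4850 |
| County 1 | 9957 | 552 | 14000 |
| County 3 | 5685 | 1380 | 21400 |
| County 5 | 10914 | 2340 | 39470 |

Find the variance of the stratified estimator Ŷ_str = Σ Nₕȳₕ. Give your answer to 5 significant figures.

5.2146 × 10^9

Var(Ŷ_str) = Σₕ Nₕ²(1 − fₕ)sₕ²/nₕ.
County 4: 17364²·(1 − 1514/17364)·4850/1514 = 8.8164735 × 10^8.
County 1: 9957²·(1 − 552/9957)·14000/552 = 2.3750692 × 10^9.
County 3: 5685²·(1 − 1380/5685)·21400/1380 = 3.7952318 × 10^8.
County 5: 10914²·(1 − 2340/10914)·39470/2340 = 1.5784059 × 10^9.
Sum = 5.2146456 × 10^9.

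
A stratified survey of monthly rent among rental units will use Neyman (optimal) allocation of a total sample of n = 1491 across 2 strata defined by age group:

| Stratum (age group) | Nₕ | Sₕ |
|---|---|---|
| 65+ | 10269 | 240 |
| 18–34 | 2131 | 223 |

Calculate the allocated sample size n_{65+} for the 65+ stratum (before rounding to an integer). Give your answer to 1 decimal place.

1250.0

Neyman allocation: nₕ = n·NₕSₕ / Σⱼ NⱼSⱼ.
Σ NⱼSⱼ = 10269·240 + 2131·223 = 2.939773 × 10^6.
n_{65+} = 1491·10269·240 / (2.939773 × 10^6) = 1250.0.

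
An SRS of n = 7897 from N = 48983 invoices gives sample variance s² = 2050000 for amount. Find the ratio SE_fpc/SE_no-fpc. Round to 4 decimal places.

f = n/N = 7897/48983 = 0.16121920.
SE_no-fpc = √(s²/n) = 16.111867; SE_fpc = √((1−f)s²/n) = 14.756049.
Ratio = √(1−f) = 0.91584977.

0.9158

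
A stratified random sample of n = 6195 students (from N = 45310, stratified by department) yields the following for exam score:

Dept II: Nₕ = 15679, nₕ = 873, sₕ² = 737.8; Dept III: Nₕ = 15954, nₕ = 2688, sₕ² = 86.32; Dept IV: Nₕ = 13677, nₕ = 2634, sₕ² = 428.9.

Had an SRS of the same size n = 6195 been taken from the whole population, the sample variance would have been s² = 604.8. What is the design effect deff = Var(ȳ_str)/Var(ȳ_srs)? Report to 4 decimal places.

1.3153

Var(ȳ_str) = Σ Wₕ²(1−fₕ)sₕ²/nₕ with Wₕ = Nₕ/45310:
  Dept II: (15679/45310)²·(1−873/15679)·737.8/873 = 0.095563575
  Dept III: (15954/45310)²·(1−2688/15954)·86.32/2688 = 0.0033105765
  Dept IV: (13677/45310)²·(1−2634/13677)·428.9/2634 = 0.011979262
  → Var(ȳ_str) = 0.11085341.
Var(ȳ_srs) = (1 − 6195/45310)·604.8/6195 = 0.084279072.
deff = 0.11085341 / 0.084279072 = 1.3153.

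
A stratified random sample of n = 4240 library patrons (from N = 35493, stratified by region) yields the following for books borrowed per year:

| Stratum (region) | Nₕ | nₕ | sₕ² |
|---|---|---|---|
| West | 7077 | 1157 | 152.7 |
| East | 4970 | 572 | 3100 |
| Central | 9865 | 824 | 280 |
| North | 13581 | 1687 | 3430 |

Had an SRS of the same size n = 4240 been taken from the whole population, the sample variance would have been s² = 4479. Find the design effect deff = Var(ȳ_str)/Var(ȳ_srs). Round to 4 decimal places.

Var(ȳ_str) = Σ Wₕ²(1−fₕ)sₕ²/nₕ with Wₕ = Nₕ/35493:
  West: (7077/35493)²·(1−1157/7077)·152.7/1157 = 0.0043892585
  East: (4970/35493)²·(1−572/4970)·3100/572 = 0.094035505
  Central: (9865/35493)²·(1−824/9865)·280/824 = 0.024057969
  North: (13581/35493)²·(1−1687/13581)·3430/1687 = 0.26070737
  → Var(ȳ_str) = 0.3831901.
Var(ȳ_srs) = (1 − 4240/35493)·4479/4240 = 0.93017403.
deff = 0.3831901 / 0.93017403 = 0.4120.

0.4120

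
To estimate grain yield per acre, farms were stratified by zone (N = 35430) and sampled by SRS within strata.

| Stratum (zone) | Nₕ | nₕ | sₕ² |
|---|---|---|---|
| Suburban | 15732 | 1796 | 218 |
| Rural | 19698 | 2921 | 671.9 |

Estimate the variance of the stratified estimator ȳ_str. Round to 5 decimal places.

0.08176

Var(ȳ_str) = Σₕ Wₕ²(1 − fₕ)sₕ²/nₕ with Wₕ = Nₕ/N, N = 35430.
Suburban: Wₕ = 0.44403048; term = 0.44403048²·(1 − 0.11416222)·218/1796 = 0.021199711.
Rural: Wₕ = 0.55596952; term = 0.55596952²·(1 − 0.14828917)·671.9/2921 = 0.060557399.
Sum = 0.08175711.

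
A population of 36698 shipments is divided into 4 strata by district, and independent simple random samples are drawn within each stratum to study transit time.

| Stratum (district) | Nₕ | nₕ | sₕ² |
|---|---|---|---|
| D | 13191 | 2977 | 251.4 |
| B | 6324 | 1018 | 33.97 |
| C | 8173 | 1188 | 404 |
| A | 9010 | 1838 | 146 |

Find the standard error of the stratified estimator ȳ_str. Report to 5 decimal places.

Var(ȳ_str) = Σₕ Wₕ²(1 − fₕ)sₕ²/nₕ with Wₕ = Nₕ/N, N = 36698.
D: Wₕ = 0.35944738; term = 0.35944738²·(1 − 0.22568418)·251.4/2977 = 0.0084484146.
B: Wₕ = 0.17232547; term = 0.17232547²·(1 − 0.16097407)·33.97/1018 = 8.3142309 × 10^-4.
C: Wₕ = 0.22270968; term = 0.22270968²·(1 − 0.14535666)·404/1188 = 0.014415445.
A: Wₕ = 0.24551747; term = 0.24551747²·(1 − 0.20399556)·146/1838 = 0.0038114272.
Sum = 0.02750671.
SE = √(0.02750671) = 0.16585.

0.16585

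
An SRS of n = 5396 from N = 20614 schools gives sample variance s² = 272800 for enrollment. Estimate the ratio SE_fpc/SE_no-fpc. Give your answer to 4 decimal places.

f = n/N = 5396/20614 = 0.26176385.
SE_no-fpc = √(s²/n) = 7.110272; SE_fpc = √((1−f)s²/n) = 6.1091933.
Ratio = √(1−f) = 0.85920670.

0.8592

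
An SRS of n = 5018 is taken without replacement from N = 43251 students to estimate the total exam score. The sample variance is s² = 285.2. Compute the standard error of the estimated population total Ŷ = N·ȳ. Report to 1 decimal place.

9694.5

Var(Ŷ) = N²·Var(ȳ) = N²·(1 − n/N)·s²/n.
f = 5018/43251 = 0.11602044; Var(ȳ) = 0.88397956·285.2/5018 = 0.050241325.
Var(Ŷ) = 43251² · 0.050241325 = 9.3983884 × 10^7.
SE(Ŷ) = √(9.3983884 × 10^7) = 9694.5.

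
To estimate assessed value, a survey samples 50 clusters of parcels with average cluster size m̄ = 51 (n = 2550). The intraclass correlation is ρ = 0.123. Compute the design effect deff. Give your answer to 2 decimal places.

7.15

deff = 1 + (51 − 1)·0.123 = 1 + 6.15 = 7.15.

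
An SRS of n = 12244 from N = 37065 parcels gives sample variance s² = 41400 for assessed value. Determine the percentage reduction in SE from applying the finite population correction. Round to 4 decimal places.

f = n/N = 12244/37065 = 0.33033859.
SE_no-fpc = √(s²/n) = 1.838817; SE_fpc = √((1−f)s²/n) = 1.5047562.
Ratio = √(1−f) = 0.81832842. Reduction = 100·(1 − 0.81832842) = 18.1672%.

18.1672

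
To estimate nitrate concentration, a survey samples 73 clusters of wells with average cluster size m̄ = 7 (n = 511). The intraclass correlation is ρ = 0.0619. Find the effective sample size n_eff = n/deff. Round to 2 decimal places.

372.61

deff = 1 + (7 − 1)·0.0619 = 1 + 0.3714 = 1.3714.
n_eff = 511 / 1.3714 = 372.61.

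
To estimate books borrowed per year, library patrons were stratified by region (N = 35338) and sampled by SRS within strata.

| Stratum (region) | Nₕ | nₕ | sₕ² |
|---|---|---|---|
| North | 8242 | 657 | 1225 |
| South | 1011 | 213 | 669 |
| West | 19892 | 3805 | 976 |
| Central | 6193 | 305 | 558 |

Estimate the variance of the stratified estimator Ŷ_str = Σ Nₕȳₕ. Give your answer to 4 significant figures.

Var(Ŷ_str) = Σₕ Nₕ²(1 − fₕ)sₕ²/nₕ.
North: 8242²·(1 − 657/8242)·1225/657 = 1.1656252 × 10^8.
South: 1011²·(1 − 213/1011)·669/213 = 2.5339647 × 10^6.
West: 19892²·(1 − 3805/19892)·976/3805 = 8.208214 × 10^7.
Central: 6193²·(1 − 305/6193)·558/305 = 6.6711889 × 10^7.
Sum = 2.6789051 × 10^8.

2.679 × 10^8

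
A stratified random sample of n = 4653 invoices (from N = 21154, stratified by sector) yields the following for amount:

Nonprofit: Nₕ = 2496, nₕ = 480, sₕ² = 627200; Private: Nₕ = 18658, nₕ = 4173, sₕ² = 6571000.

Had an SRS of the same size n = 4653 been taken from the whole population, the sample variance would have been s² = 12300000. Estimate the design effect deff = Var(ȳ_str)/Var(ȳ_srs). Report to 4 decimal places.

0.4683

Var(ȳ_str) = Σ Wₕ²(1−fₕ)sₕ²/nₕ with Wₕ = Nₕ/21154:
  Nonprofit: (2496/21154)²·(1−480/2496)·627200/480 = 14.69315
  Private: (18658/21154)²·(1−4173/18658)·6571000/4173 = 951.00253
  → Var(ȳ_str) = 965.69568.
Var(ȳ_srs) = (1 − 4653/21154)·12300000/4653 = 2062.0055.
deff = 965.69568 / 2062.0055 = 0.4683.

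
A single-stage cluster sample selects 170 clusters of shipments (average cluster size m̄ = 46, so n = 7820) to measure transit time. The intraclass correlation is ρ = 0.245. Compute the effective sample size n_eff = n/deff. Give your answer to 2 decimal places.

deff = 1 + (46 − 1)·0.245 = 1 + 11.025 = 12.025.
n_eff = 7820 / 12.025 = 650.31.

650.31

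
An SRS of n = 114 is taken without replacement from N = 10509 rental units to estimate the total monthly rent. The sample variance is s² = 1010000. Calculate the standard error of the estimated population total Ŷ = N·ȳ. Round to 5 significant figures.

983790

Var(Ŷ) = N²·Var(ȳ) = N²·(1 − n/N)·s²/n.
f = 114/10509 = 0.01084784; Var(ȳ) = 0.98915216·1010000/114 = 8763.541.
Var(Ŷ) = 10509² · 8763.541 = 9.6783741 × 10^11.
SE(Ŷ) = √(9.6783741 × 10^11) = 983790.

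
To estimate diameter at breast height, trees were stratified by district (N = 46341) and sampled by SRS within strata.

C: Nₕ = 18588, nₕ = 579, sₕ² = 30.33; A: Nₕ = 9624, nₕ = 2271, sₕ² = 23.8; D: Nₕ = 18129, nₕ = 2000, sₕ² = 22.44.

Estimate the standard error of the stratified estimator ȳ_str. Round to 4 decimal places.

Var(ȳ_str) = Σₕ Wₕ²(1 − fₕ)sₕ²/nₕ with Wₕ = Nₕ/N, N = 46341.
C: Wₕ = 0.40111348; term = 0.40111348²·(1 − 0.03114913)·30.33/579 = 0.0081655474.
A: Wₕ = 0.20767787; term = 0.20767787²·(1 − 0.23597257)·23.8/2271 = 3.4534184 × 10^-4.
D: Wₕ = 0.39120865; term = 0.39120865²·(1 − 0.11032048)·22.44/2000 = 0.0015277185.
Sum = 0.010038608.
SE = √(0.010038608) = 0.1002.

0.1002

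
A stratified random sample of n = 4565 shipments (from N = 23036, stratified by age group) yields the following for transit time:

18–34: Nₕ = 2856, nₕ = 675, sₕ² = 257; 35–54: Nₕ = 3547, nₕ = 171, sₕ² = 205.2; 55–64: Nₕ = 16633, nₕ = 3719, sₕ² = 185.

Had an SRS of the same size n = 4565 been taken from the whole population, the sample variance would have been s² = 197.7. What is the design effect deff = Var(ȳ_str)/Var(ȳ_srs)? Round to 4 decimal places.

1.4883

Var(ȳ_str) = Σ Wₕ²(1−fₕ)sₕ²/nₕ with Wₕ = Nₕ/23036:
  18–34: (2856/23036)²·(1−675/2856)·257/675 = 0.0044691927
  35–54: (3547/23036)²·(1−171/3547)·205.2/171 = 0.027078882
  55–64: (16633/23036)²·(1−3719/16633)·185/3719 = 0.020135517
  → Var(ȳ_str) = 0.051683592.
Var(ȳ_srs) = (1 − 4565/23036)·197.7/4565 = 0.034725557.
deff = 0.051683592 / 0.034725557 = 1.4883.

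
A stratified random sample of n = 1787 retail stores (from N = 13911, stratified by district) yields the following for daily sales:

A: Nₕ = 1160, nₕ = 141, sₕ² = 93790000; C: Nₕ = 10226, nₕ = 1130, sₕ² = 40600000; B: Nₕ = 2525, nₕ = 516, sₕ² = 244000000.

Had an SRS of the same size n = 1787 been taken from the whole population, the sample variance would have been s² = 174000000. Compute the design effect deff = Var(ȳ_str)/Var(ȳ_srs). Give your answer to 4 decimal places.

0.3975

Var(ȳ_str) = Σ Wₕ²(1−fₕ)sₕ²/nₕ with Wₕ = Nₕ/13911:
  A: (1160/13911)²·(1−141/1160)·93790000/141 = 4063.0568
  C: (10226/13911)²·(1−1130/10226)·40600000/1130 = 17269.793
  B: (2525/13911)²·(1−516/2525)·244000000/516 = 12395.52
  → Var(ȳ_str) = 33728.37.
Var(ȳ_srs) = (1 − 1787/13911)·174000000/1787 = 84861.807.
deff = 33728.37 / 84861.807 = 0.3975.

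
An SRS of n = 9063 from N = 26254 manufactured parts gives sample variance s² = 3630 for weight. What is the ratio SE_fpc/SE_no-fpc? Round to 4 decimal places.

f = n/N = 9063/26254 = 0.34520454.
SE_no-fpc = √(s²/n) = 0.6328741; SE_fpc = √((1−f)s²/n) = 0.51211813.
Ratio = √(1−f) = 0.80919433.

0.8092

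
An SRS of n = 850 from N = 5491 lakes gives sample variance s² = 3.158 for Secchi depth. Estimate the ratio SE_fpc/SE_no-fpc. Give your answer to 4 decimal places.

f = n/N = 850/5491 = 0.15479876.
SE_no-fpc = √(s²/n) = 0.060953213; SE_fpc = √((1−f)s²/n) = 0.05603723.
Ratio = √(1−f) = 0.91934827.

0.9193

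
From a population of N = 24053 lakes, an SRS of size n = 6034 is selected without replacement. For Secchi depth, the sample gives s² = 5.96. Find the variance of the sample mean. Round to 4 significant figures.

Under SRS without replacement, Var(ȳ) = (1 − f)·s²/n with f = n/N = 6034/24053 = 0.25086268.
Var(ȳ) = (1 − 0.25086268)·5.96/6034 = 0.74913732·9.8773616 × 10^-4 = 7.3995002 × 10^-4.

7.400 × 10^-4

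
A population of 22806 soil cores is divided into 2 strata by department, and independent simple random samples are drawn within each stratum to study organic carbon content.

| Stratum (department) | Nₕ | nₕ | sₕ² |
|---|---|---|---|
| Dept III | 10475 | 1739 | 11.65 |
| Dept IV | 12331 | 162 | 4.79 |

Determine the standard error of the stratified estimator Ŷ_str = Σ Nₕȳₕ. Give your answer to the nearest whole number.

Var(Ŷ_str) = Σₕ Nₕ²(1 − fₕ)sₕ²/nₕ.
Dept III: 10475²·(1 − 1739/10475)·11.65/1739 = 613045.91.
Dept IV: 12331²·(1 − 162/12331)·4.79/162 = 4.4368392 × 10^6.
Sum = 5.0498851 × 10^6.
SE = √(5.0498851 × 10^6) = 2247.

2247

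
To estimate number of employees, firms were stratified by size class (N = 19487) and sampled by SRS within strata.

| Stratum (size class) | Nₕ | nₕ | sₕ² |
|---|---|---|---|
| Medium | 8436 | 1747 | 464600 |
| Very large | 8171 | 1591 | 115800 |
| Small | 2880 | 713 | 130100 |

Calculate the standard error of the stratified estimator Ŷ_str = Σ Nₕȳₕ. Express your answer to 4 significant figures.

141600

Var(Ŷ_str) = Σₕ Nₕ²(1 − fₕ)sₕ²/nₕ.
Medium: 8436²·(1 − 1747/8436)·464600/1747 = 1.5006661 × 10^10.
Very large: 8171²·(1 − 1591/8171)·115800/1591 = 3.913267 × 10^9.
Small: 2880²·(1 − 713/2880)·130100/713 = 1.1387783 × 10^9.
Sum = 2.0058706 × 10^10.
SE = √(2.0058706 × 10^10) = 141600.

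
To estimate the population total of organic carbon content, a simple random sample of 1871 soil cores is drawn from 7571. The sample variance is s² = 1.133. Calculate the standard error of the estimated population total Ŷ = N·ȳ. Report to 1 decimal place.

Var(Ŷ) = N²·Var(ȳ) = N²·(1 − n/N)·s²/n.
f = 1871/7571 = 0.24712720; Var(ȳ) = 0.75287280·1.133/1871 = 4.5590854 × 10^-4.
Var(Ŷ) = 7571² · (4.5590854 × 10^-4) = 26132.696.
SE(Ŷ) = √(26132.696) = 161.7.

161.7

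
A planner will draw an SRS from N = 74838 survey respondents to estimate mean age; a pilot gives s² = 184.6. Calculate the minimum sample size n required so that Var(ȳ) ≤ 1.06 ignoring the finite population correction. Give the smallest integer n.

175

Without fpc, n₀ = s²/D = 184.6/1.06 = 174.1509.
Rounding up, n = 175.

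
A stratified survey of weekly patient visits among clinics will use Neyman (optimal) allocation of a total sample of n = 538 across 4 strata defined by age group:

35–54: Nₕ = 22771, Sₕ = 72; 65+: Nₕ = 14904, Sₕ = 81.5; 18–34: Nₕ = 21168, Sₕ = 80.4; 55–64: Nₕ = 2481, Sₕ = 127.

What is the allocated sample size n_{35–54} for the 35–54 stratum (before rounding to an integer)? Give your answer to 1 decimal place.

181.1

Neyman allocation: nₕ = n·NₕSₕ / Σⱼ NⱼSⱼ.
Σ NⱼSⱼ = 22771·72 + 14904·81.5 + 21168·80.4 + 2481·127 = 4.8711822 × 10^6.
n_{35–54} = 538·22771·72 / (4.8711822 × 10^6) = 181.1.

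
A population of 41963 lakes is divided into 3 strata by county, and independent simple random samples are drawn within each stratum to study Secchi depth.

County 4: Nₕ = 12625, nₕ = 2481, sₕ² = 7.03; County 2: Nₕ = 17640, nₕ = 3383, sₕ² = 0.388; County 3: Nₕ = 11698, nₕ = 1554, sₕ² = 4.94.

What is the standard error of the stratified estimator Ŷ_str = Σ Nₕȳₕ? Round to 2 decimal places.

876.90

Var(Ŷ_str) = Σₕ Nₕ²(1 − fₕ)sₕ²/nₕ.
County 4: 12625²·(1 − 2481/12625)·7.03/2481 = 362885.14.
County 2: 17640²·(1 − 3383/17640)·0.388/3383 = 28844.065.
County 3: 11698²·(1 − 1554/11698)·4.94/1554 = 377221.81.
Sum = 768951.02.
SE = √(768951.02) = 876.90.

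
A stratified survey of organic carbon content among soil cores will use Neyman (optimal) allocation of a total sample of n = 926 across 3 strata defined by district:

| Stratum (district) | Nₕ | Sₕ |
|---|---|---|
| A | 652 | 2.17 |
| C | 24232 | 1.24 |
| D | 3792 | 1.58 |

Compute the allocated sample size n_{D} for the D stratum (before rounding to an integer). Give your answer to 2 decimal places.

148.13

Neyman allocation: nₕ = n·NₕSₕ / Σⱼ NⱼSⱼ.
Σ NⱼSⱼ = 652·2.17 + 24232·1.24 + 3792·1.58 = 37453.88.
n_{D} = 926·3792·1.58 / 37453.88 = 148.13.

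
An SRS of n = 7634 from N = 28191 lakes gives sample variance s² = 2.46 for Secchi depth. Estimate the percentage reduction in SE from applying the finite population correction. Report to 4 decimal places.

14.6065

f = n/N = 7634/28191 = 0.27079564.
SE_no-fpc = √(s²/n) = 0.017951117; SE_fpc = √((1−f)s²/n) = 0.01532908.
Ratio = √(1−f) = 0.85393463. Reduction = 100·(1 − 0.85393463) = 14.6065%.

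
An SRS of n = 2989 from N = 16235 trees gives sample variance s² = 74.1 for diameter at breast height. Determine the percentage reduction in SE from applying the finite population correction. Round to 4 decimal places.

9.6733

f = n/N = 2989/16235 = 0.18410841.
SE_no-fpc = √(s²/n) = 0.15745126; SE_fpc = √((1−f)s²/n) = 0.14222056.
Ratio = √(1−f) = 0.90326718. Reduction = 100·(1 − 0.90326718) = 9.6733%.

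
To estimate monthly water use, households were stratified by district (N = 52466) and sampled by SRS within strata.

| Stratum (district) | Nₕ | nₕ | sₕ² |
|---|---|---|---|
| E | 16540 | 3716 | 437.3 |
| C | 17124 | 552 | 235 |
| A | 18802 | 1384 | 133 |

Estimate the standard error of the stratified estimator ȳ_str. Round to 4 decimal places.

0.2538

Var(ȳ_str) = Σₕ Wₕ²(1 − fₕ)sₕ²/nₕ with Wₕ = Nₕ/N, N = 52466.
E: Wₕ = 0.31525178; term = 0.31525178²·(1 − 0.22466747)·437.3/3716 = 0.0090679032.
C: Wₕ = 0.32638280; term = 0.32638280²·(1 − 0.03223546)·235/552 = 0.04388873.
A: Wₕ = 0.35836542; term = 0.35836542²·(1 − 0.07360919)·133/1384 = 0.011433047.
Sum = 0.06438968.
SE = √(0.06438968) = 0.2538.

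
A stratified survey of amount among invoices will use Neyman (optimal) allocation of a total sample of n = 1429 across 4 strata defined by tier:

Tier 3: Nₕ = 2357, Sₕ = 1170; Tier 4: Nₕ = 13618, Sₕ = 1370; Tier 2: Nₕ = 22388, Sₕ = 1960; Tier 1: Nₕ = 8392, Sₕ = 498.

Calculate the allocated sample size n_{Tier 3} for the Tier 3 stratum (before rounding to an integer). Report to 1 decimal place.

Neyman allocation: nₕ = n·NₕSₕ / Σⱼ NⱼSⱼ.
Σ NⱼSⱼ = 2357·1170 + 13618·1370 + 22388·1960 + 8392·498 = 6.9474046 × 10^7.
n_{Tier 3} = 1429·2357·1170 / (6.9474046 × 10^7) = 56.7.

56.7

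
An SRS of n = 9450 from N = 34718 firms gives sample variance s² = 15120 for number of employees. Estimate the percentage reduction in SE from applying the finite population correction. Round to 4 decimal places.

f = n/N = 9450/34718 = 0.27219310.
SE_no-fpc = √(s²/n) = 1.2649111; SE_fpc = √((1−f)s²/n) = 1.0791159.
Ratio = √(1−f) = 0.85311600. Reduction = 100·(1 − 0.85311600) = 14.6884%.

14.6884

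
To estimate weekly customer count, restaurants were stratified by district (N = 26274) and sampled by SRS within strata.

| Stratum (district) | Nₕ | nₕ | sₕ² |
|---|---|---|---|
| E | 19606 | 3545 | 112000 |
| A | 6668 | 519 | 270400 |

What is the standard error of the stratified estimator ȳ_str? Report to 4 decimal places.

Var(ȳ_str) = Σₕ Wₕ²(1 − fₕ)sₕ²/nₕ with Wₕ = Nₕ/N, N = 26274.
E: Wₕ = 0.74621299; term = 0.74621299²·(1 − 0.18081200)·112000/3545 = 14.411559.
A: Wₕ = 0.25378701; term = 0.25378701²·(1 − 0.07783443)·270400/519 = 30.944753.
Sum = 45.356312.
SE = √(45.356312) = 6.7347.

6.7347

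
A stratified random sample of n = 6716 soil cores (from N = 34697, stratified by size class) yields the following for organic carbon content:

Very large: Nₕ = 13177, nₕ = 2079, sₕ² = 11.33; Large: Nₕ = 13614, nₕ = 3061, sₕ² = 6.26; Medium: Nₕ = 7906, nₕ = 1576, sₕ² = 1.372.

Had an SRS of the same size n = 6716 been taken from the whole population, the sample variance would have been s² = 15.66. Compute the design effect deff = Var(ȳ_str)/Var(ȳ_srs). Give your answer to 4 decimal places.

Var(ȳ_str) = Σ Wₕ²(1−fₕ)sₕ²/nₕ with Wₕ = Nₕ/34697:
  Very large: (13177/34697)²·(1−2079/13177)·11.33/2079 = 6.6199214 × 10^-4
  Large: (13614/34697)²·(1−3061/13614)·6.26/3061 = 2.4405563 × 10^-4
  Medium: (7906/34697)²·(1−1576/7906)·1.372/1576 = 3.6188832 × 10^-5
  → Var(ȳ_str) = 9.422366 × 10^-4.
Var(ȳ_srs) = (1 − 6716/34697)·15.66/6716 = 0.0018804092.
deff = (9.422366 × 10^-4) / 0.0018804092 = 0.5011.

0.5011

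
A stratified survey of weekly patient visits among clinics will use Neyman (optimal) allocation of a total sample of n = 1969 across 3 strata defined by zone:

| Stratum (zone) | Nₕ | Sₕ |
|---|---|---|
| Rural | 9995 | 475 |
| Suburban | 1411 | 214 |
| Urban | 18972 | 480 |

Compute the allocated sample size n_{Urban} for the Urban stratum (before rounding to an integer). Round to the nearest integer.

1267

Neyman allocation: nₕ = n·NₕSₕ / Σⱼ NⱼSⱼ.
Σ NⱼSⱼ = 9995·475 + 1411·214 + 18972·480 = 1.4156139 × 10^7.
n_{Urban} = 1969·18972·480 / (1.4156139 × 10^7) = 1267.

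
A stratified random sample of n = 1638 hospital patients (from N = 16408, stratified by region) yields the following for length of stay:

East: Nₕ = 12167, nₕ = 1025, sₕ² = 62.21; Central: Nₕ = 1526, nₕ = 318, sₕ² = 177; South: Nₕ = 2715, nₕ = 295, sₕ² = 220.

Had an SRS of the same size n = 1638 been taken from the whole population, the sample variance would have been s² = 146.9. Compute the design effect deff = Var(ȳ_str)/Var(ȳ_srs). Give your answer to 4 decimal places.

0.6512

Var(ȳ_str) = Σ Wₕ²(1−fₕ)sₕ²/nₕ with Wₕ = Nₕ/16408:
  East: (12167/16408)²·(1−1025/12167)·62.21/1025 = 0.030561292
  Central: (1526/16408)²·(1−318/1526)·177/318 = 0.0038111524
  South: (2715/16408)²·(1−295/2715)·220/295 = 0.018200133
  → Var(ȳ_str) = 0.052572577.
Var(ȳ_srs) = (1 − 1638/16408)·146.9/1638 = 0.08072959.
deff = 0.052572577 / 0.08072959 = 0.6512.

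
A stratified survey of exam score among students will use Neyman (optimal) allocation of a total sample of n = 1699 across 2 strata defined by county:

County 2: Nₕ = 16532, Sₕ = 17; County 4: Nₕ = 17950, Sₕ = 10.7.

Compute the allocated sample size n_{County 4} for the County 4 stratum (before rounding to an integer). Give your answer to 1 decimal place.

689.7

Neyman allocation: nₕ = n·NₕSₕ / Σⱼ NⱼSⱼ.
Σ NⱼSⱼ = 16532·17 + 17950·10.7 = 473109.
n_{County 4} = 1699·17950·10.7 / 473109 = 689.7.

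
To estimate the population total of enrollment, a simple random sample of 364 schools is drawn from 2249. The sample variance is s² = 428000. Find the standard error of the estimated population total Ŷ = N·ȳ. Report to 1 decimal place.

Var(Ŷ) = N²·Var(ȳ) = N²·(1 − n/N)·s²/n.
f = 364/2249 = 0.16184971; Var(ȳ) = 0.83815029·428000/364 = 985.51737.
Var(Ŷ) = 2249² · 985.51737 = 4.9847478 × 10^9.
SE(Ŷ) = √(4.9847478 × 10^9) = 70602.7.

70602.7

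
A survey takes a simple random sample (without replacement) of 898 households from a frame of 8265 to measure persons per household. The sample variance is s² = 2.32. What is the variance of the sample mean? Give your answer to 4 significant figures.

Under SRS without replacement, Var(ȳ) = (1 − f)·s²/n with f = n/N = 898/8265 = 0.10865094.
Var(ȳ) = (1 − 0.10865094)·2.32/898 = 0.89134906·0.0025835189 = 0.0023028172.

0.002303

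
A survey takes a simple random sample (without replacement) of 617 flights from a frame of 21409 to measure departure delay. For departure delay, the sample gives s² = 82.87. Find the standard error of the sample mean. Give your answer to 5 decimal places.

Under SRS without replacement, Var(ȳ) = (1 − f)·s²/n with f = n/N = 617/21409 = 0.02881966.
Var(ȳ) = (1 − 0.02881966)·82.87/617 = 0.97118034·0.13431118 = 0.13044038.
SE(ȳ) = √(0.13044038) = 0.36117.

0.36117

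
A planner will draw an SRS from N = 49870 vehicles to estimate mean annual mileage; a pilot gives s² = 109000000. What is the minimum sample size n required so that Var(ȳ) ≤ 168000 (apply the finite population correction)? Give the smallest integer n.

641

Without fpc, n₀ = s²/D = 109000000/168000 = 648.8095.
With fpc, (1 − n/N)·s²/n ≤ D requires n ≥ n₀/(1 + n₀/N) = 648.8095/(1 + 648.8095/49870) = 640.4769.
Rounding up, n = 641.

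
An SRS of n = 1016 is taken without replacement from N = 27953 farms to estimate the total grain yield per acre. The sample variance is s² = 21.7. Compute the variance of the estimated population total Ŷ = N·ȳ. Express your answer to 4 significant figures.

Var(Ŷ) = N²·Var(ȳ) = N²·(1 − n/N)·s²/n.
f = 1016/27953 = 0.03634672; Var(ȳ) = 0.96365328·21.7/1016 = 0.020581965.
Var(Ŷ) = 27953² · 0.020581965 = 1.6082134 × 10^7.

1.608 × 10^7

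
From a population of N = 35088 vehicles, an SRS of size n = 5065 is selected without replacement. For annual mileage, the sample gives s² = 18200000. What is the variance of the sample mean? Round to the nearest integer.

Under SRS without replacement, Var(ȳ) = (1 − f)·s²/n with f = n/N = 5065/35088 = 0.14435135.
Var(ȳ) = (1 − 0.14435135)·18200000/5065 = 0.85564865·3593.2873 = 3074.5914.

3075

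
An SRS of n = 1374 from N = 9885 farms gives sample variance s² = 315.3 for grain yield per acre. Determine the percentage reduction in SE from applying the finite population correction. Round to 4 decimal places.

f = n/N = 1374/9885 = 0.13899848.
SE_no-fpc = √(s²/n) = 0.47903651; SE_fpc = √((1−f)s²/n) = 0.44449878.
Ratio = √(1−f) = 0.92790167. Reduction = 100·(1 − 0.92790167) = 7.2098%.

7.2098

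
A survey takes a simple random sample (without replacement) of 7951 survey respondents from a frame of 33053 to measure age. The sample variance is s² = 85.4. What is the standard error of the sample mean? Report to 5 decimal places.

0.09032

Under SRS without replacement, Var(ȳ) = (1 − f)·s²/n with f = n/N = 7951/33053 = 0.24055305.
Var(ȳ) = (1 − 0.24055305)·85.4/7951 = 0.75944695·0.010740787 = 0.0081570582.
SE(ȳ) = √(0.0081570582) = 0.09032.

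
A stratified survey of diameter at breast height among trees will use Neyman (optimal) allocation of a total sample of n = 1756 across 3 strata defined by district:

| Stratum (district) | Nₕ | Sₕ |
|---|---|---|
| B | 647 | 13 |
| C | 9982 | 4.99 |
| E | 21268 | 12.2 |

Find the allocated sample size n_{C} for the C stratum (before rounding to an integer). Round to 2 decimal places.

Neyman allocation: nₕ = n·NₕSₕ / Σⱼ NⱼSⱼ.
Σ NⱼSⱼ = 647·13 + 9982·4.99 + 21268·12.2 = 317690.78.
n_{C} = 1756·9982·4.99 / 317690.78 = 275.32.

275.32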